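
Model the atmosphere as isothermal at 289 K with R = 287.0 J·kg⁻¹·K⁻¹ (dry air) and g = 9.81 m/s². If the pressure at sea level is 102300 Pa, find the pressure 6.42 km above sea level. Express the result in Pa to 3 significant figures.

Scale height: H = RT/g = 287.0 × 289 / 9.81 = 8454.9 m.
Barometric formula: P = P₀ exp(−z/H).
z/H = 6420.0/8454.9 = 0.75932; exp(−0.75932) = 0.46798.
P = 102300 × 0.46798 = 47874 Pa.

P ≈ 47900 Pa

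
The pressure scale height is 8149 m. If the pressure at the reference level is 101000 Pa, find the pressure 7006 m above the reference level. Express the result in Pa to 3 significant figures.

Barometric formula: P = P₀ exp(−z/H).
z/H = 7006.0/8149.0 = 0.85974; exp(−0.85974) = 0.42327.
P = 101000 × 0.42327 = 42750 Pa.

P ≈ 42800 Pa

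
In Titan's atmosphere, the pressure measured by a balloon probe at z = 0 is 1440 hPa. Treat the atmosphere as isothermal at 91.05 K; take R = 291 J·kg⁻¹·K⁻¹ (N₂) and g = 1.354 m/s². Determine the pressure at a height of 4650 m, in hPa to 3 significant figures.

P ≈ 1140 hPa

Scale height: H = RT/g = 291 × 91.05 / 1.354 = 19568 m.
Barometric formula: P = P₀ exp(−z/H).
z/H = 4650.0/19568 = 0.23763; exp(−0.23763) = 0.78849.
P = 1440 × 0.78849 = 1135.4 hPa.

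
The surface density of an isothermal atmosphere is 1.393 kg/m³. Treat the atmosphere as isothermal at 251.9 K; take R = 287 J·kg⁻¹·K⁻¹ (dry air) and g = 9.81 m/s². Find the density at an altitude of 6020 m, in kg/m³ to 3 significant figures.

Scale height: H = RT/g = 287 × 251.9 / 9.81 = 7369.6 m.
In an isothermal atmosphere, density decays like pressure: ρ = ρ₀ exp(−z/H).
z/H = 6020.0/7369.6 = 0.81687; exp(−0.81687) = 0.44181.
ρ = 1.393 × 0.44181 = 0.61544 kg/m³.

ρ ≈ 0.615 kg/m³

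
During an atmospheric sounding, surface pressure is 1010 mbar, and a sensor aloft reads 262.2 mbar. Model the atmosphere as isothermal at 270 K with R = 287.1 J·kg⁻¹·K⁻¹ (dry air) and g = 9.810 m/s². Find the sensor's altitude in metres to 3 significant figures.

Scale height: H = RT/g = 287.1 × 270 / 9.810 = 7901.8 m.
Invert the barometric formula: z = H ln(P₀/P).
P₀/P = 1010/262.2 = 3.8520; ln(3.8520) = 1.3486.
z = 7901.8 × 1.3486 = 10656 m.

z ≈ 10700 m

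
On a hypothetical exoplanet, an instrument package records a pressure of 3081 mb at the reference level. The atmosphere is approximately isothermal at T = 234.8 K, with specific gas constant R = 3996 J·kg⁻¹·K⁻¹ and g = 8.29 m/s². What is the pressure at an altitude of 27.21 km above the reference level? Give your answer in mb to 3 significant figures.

Scale height: H = RT/g = 3996 × 234.8 / 8.29 = 113180 m.
Barometric formula: P = P₀ exp(−z/H).
z/H = 27210/113180 = 0.24041; exp(−0.24041) = 0.78631.
P = 3081 × 0.78631 = 2422.6 mb.

P ≈ 2420 mb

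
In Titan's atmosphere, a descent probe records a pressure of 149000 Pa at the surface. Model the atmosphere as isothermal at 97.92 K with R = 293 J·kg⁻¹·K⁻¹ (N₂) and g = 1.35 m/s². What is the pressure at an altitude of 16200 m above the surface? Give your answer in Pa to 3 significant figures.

Scale height: H = RT/g = 293 × 97.92 / 1.35 = 21252 m.
Barometric formula: P = P₀ exp(−z/H).
z/H = 16200/21252 = 0.76228; exp(−0.76228) = 0.46660.
P = 149000 × 0.46660 = 69523 Pa.

P ≈ 69500 Pa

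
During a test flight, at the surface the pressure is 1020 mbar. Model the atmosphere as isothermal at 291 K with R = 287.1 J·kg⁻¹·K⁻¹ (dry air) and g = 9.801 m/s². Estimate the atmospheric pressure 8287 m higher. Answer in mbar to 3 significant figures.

P ≈ 386 mbar

Scale height: H = RT/g = 287.1 × 291 / 9.801 = 8524.2 m.
Barometric formula: P = P₀ exp(−z/H).
z/H = 8287.0/8524.2 = 0.97217; exp(−0.97217) = 0.37826.
P = 1020 × 0.37826 = 385.83 mbar.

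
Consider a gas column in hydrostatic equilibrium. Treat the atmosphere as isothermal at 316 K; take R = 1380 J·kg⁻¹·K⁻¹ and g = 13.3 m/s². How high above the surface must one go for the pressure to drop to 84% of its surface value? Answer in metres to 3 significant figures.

z ≈ 5720 m

Scale height: H = RT/g = 1380 × 316 / 13.3 = 32788 m.
Set P/P₀ = exp(−z/H) = 0.84, so z = −H ln(0.84).
−ln(0.84) = 0.17435; z = 32788 × 0.17435 = 5716.6 m.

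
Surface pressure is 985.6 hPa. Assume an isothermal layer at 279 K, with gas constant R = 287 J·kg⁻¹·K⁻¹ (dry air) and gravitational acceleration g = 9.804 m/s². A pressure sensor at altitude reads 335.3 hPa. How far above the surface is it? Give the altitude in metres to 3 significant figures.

z ≈ 8810 m

Scale height: H = RT/g = 287 × 279 / 9.804 = 8167.4 m.
Invert the barometric formula: z = H ln(P₀/P).
P₀/P = 985.6/335.3 = 2.9395; ln(2.9395) = 1.0782.
z = 8167.4 × 1.0782 = 8806.1 m.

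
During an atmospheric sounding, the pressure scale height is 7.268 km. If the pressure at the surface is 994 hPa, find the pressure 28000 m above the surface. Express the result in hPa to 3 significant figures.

Barometric formula: P = P₀ exp(−z/H).
z/H = 28000/7268.0 = 3.8525; exp(−3.8525) = 0.021227.
P = 994 × 0.021227 = 21.100 hPa.

P ≈ 21.1 hPa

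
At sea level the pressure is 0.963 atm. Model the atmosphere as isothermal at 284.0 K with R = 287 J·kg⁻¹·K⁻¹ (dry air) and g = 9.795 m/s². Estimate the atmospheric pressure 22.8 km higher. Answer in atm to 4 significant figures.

P ≈ 0.06219 atm

Scale height: H = RT/g = 287 × 284.0 / 9.795 = 8321.4 m.
Barometric formula: P = P₀ exp(−z/H).
z/H = 22800/8321.4 = 2.7399; exp(−2.7399) = 0.064577.
P = 0.963 × 0.064577 = 0.062188 atm.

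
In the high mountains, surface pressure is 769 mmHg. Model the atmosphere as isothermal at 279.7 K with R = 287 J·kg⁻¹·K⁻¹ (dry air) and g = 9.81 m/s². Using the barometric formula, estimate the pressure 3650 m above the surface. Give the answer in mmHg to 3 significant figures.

Scale height: H = RT/g = 287 × 279.7 / 9.81 = 8182.9 m.
Barometric formula: P = P₀ exp(−z/H).
z/H = 3650.0/8182.9 = 0.44605; exp(−0.44605) = 0.64015.
P = 769 × 0.64015 = 492.28 mmHg.

P ≈ 492 mmHg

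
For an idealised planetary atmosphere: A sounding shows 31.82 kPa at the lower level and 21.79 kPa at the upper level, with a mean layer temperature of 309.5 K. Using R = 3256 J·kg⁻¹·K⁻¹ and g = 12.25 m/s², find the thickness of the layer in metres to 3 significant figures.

Δz ≈ 31100 m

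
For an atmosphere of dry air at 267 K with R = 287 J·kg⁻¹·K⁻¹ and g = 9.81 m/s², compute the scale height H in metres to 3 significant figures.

H ≈ 7810 m

The scale height of an isothermal atmosphere is H = RT/g.
H = 287 × 267 / 9.81 = 76629/9.81 = 7811.3 m.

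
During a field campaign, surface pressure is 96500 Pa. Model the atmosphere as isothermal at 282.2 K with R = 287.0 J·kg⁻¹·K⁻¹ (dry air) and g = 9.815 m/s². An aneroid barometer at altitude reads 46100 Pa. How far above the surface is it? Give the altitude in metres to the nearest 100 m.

z ≈ 6100 m

Scale height: H = RT/g = 287.0 × 282.2 / 9.815 = 8251.8 m.
Invert the barometric formula: z = H ln(P₀/P).
P₀/P = 96500/46100 = 2.0933; ln(2.0933) = 0.73874.
z = 8251.8 × 0.73874 = 6095.9 m.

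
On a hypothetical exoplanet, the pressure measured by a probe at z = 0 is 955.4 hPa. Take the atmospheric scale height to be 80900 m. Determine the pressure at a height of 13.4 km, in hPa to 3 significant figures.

P ≈ 810 hPa

Barometric formula: P = P₀ exp(−z/H).
z/H = 13400/80900 = 0.16564; exp(−0.16564) = 0.84735.
P = 955.4 × 0.84735 = 809.56 hPa.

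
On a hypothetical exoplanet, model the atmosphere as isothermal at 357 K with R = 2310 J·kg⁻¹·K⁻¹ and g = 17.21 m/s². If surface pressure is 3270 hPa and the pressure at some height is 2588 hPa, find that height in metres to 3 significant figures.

Scale height: H = RT/g = 2310 × 357 / 17.21 = 47918 m.
Invert the barometric formula: z = H ln(P₀/P).
P₀/P = 3270/2588 = 1.2635; ln(1.2635) = 0.23389.
z = 47918 × 0.23389 = 11208 m.

z ≈ 11200 m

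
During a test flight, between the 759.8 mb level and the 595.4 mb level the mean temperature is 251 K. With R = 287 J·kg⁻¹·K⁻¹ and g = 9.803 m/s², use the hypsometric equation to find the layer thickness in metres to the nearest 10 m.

Hypsometric equation: Δz = (R T̄/g) ln(P₁/P₂).
R T̄/g = 287 × 251 / 9.803 = 7348.5 m.
ln(759.8/595.4) = ln(1.2761) = 0.24381.
Δz = 7348.5 × 0.24381 = 1791.6 m.

Δz ≈ 1790 m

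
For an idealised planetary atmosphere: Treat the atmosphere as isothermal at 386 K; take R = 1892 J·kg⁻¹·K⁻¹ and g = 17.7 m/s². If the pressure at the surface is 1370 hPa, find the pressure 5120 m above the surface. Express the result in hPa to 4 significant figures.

Scale height: H = RT/g = 1892 × 386 / 17.7 = 41261 m.
Barometric formula: P = P₀ exp(−z/H).
z/H = 5120.0/41261 = 0.12409; exp(−0.12409) = 0.88330.
P = 1370 × 0.88330 = 1210.1 hPa.

P ≈ 1210 hPa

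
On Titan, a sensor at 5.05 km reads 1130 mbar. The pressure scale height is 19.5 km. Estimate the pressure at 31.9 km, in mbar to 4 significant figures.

P ≈ 285.2 mbar

Between two levels, P₂ = P₁ exp(−Δz/H) with Δz = z₂ − z₁.
Δz = 31900 − 5050.0 = 26850 m; Δz/H = 26850/19500 = 1.3769.
P₂ = 1130 × exp(−1.3769) = 1130 × 0.25236 = 285.17 mbar.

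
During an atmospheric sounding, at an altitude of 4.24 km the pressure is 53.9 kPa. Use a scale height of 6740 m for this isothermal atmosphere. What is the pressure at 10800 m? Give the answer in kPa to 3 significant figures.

Between two levels, P₂ = P₁ exp(−Δz/H) with Δz = z₂ − z₁.
Δz = 10800 − 4240.0 = 6560.0 m; Δz/H = 6560.0/6740.0 = 0.97329.
P₂ = 53.9 × exp(−0.97329) = 53.9 × 0.37784 = 20.366 kPa.

P ≈ 20.4 kPa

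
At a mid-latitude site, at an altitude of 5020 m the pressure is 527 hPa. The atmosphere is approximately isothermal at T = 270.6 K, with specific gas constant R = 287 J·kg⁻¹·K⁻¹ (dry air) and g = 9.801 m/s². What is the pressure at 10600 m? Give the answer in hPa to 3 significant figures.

P ≈ 261 hPa

Scale height: H = RT/g = 287 × 270.6 / 9.801 = 7923.9 m.
Between two levels, P₂ = P₁ exp(−Δz/H) with Δz = z₂ − z₁.
Δz = 10600 − 5020.0 = 5580.0 m; Δz/H = 5580.0/7923.9 = 0.70420.
P₂ = 527 × exp(−0.70420) = 527 × 0.49450 = 260.60 hPa.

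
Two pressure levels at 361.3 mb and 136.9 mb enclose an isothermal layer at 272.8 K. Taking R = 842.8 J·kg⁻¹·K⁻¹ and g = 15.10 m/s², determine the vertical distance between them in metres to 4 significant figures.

Hypsometric equation: Δz = (R T̄/g) ln(P₁/P₂).
R T̄/g = 842.8 × 272.8 / 15.10 = 15226 m.
ln(361.3/136.9) = ln(2.6392) = 0.97048.
Δz = 15226 × 0.97048 = 14777 m.

Δz ≈ 14780 m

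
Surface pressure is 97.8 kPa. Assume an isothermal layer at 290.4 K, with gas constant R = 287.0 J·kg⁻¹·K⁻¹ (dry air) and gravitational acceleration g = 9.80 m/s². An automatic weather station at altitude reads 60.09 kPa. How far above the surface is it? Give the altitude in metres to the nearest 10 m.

z ≈ 4140 m

Scale height: H = RT/g = 287.0 × 290.4 / 9.80 = 8504.6 m.
Invert the barometric formula: z = H ln(P₀/P).
P₀/P = 97.8/60.09 = 1.6276; ln(1.6276) = 0.48711.
z = 8504.6 × 0.48711 = 4142.7 m.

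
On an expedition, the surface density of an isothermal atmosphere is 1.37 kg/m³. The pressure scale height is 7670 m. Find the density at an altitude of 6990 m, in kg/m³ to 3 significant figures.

In an isothermal atmosphere, density decays like pressure: ρ = ρ₀ exp(−z/H).
z/H = 6990.0/7670.0 = 0.91134; exp(−0.91134) = 0.40199.
ρ = 1.37 × 0.40199 = 0.55073 kg/m³.

ρ ≈ 0.551 kg/m³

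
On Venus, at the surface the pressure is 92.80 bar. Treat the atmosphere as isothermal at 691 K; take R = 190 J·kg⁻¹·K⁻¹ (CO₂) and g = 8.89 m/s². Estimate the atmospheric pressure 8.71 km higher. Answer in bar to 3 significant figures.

Scale height: H = RT/g = 190 × 691 / 8.89 = 14768 m.
Barometric formula: P = P₀ exp(−z/H).
z/H = 8710.0/14768 = 0.58979; exp(−0.58979) = 0.55444.
P = 92.80 × 0.55444 = 51.452 bar.

P ≈ 51.5 bar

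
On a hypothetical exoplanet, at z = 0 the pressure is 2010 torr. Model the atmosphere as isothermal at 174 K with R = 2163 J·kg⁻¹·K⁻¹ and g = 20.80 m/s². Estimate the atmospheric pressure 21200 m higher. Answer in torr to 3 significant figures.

P ≈ 623 torr

Scale height: H = RT/g = 2163 × 174 / 20.80 = 18094 m.
Barometric formula: P = P₀ exp(−z/H).
z/H = 21200/18094 = 1.1717; exp(−1.1717) = 0.30984.
P = 2010 × 0.30984 = 622.78 torr.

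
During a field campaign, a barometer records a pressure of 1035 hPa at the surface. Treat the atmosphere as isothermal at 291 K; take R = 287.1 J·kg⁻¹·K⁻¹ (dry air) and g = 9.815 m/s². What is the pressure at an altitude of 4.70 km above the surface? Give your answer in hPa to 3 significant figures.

P ≈ 596 hPa

Scale height: H = RT/g = 287.1 × 291 / 9.815 = 8512.1 m.
Barometric formula: P = P₀ exp(−z/H).
z/H = 4700.0/8512.1 = 0.55216; exp(−0.55216) = 0.57570.
P = 1035 × 0.57570 = 595.85 hPa.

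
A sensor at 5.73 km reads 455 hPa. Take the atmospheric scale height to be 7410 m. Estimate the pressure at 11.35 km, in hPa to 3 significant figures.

Between two levels, P₂ = P₁ exp(−Δz/H) with Δz = z₂ − z₁.
Δz = 11350 − 5730.0 = 5620.0 m; Δz/H = 5620.0/7410.0 = 0.75843.
P₂ = 455 × exp(−0.75843) = 455 × 0.46840 = 213.12 hPa.

P ≈ 213 hPa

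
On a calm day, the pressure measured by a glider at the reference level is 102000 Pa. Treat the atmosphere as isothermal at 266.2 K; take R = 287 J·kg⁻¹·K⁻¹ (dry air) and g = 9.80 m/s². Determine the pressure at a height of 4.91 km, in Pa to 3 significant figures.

Scale height: H = RT/g = 287 × 266.2 / 9.80 = 7795.9 m.
Barometric formula: P = P₀ exp(−z/H).
z/H = 4910.0/7795.9 = 0.62982; exp(−0.62982) = 0.53269.
P = 102000 × 0.53269 = 54334 Pa.

P ≈ 54300 Pa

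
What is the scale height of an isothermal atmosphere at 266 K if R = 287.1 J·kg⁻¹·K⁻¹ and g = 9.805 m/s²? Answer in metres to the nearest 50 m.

H ≈ 7800 m

The scale height of an isothermal atmosphere is H = RT/g.
H = 287.1 × 266 / 9.805 = 76369/9.805 = 7788.8 m.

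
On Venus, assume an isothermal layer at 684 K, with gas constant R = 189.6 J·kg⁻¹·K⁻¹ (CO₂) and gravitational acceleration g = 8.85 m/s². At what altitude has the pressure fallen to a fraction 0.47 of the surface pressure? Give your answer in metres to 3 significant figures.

Scale height: H = RT/g = 189.6 × 684 / 8.85 = 14654 m.
Set P/P₀ = exp(−z/H) = 0.47, so z = −H ln(0.47).
−ln(0.47) = 0.75502; z = 14654 × 0.75502 = 11064 m.

z ≈ 11100 m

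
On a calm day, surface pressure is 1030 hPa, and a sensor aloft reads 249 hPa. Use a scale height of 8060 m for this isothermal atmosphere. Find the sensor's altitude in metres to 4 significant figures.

Invert the barometric formula: z = H ln(P₀/P).
P₀/P = 1030/249 = 4.1365; ln(4.1365) = 1.4199.
z = 8060.0 × 1.4199 = 11444 m.

z ≈ 11440 m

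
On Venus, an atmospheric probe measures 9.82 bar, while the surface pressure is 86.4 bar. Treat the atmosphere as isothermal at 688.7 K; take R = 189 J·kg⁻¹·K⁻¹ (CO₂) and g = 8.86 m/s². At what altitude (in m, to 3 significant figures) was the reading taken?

Scale height: H = RT/g = 189 × 688.7 / 8.86 = 14691 m.
Invert the barometric formula: z = H ln(P₀/P).
P₀/P = 86.4/9.82 = 8.7984; ln(8.7984) = 2.1746.
z = 14691 × 2.1746 = 31947 m.

z ≈ 31900 m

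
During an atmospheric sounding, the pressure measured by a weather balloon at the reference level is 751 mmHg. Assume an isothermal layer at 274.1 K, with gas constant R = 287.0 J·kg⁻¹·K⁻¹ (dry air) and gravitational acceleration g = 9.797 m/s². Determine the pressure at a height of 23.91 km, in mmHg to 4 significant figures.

Scale height: H = RT/g = 287.0 × 274.1 / 9.797 = 8029.7 m.
Barometric formula: P = P₀ exp(−z/H).
z/H = 23910/8029.7 = 2.9777; exp(−2.9777) = 0.050910.
P = 751 × 0.050910 = 38.233 mmHg.

P ≈ 38.23 mmHg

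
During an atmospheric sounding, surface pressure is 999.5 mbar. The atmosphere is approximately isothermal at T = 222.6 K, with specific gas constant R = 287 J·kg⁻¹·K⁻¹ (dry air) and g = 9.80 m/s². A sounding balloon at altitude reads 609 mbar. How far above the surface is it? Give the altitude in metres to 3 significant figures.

z ≈ 3230 m

Scale height: H = RT/g = 287 × 222.6 / 9.80 = 6519.0 m.
Invert the barometric formula: z = H ln(P₀/P).
P₀/P = 999.5/609 = 1.6412; ln(1.6412) = 0.49543.
z = 6519.0 × 0.49543 = 3229.7 m.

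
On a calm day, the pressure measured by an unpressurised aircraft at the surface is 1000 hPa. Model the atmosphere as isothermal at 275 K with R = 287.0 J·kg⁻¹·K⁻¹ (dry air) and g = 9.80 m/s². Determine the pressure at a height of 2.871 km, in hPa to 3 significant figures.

P ≈ 700 hPa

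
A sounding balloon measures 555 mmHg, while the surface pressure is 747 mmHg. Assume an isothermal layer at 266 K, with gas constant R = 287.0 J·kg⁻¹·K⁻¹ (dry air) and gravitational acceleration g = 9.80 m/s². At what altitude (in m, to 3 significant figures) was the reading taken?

Scale height: H = RT/g = 287.0 × 266 / 9.80 = 7790.0 m.
Invert the barometric formula: z = H ln(P₀/P).
P₀/P = 747/555 = 1.3459; ln(1.3459) = 0.29706.
z = 7790.0 × 0.29706 = 2314.1 m.

z ≈ 2310 m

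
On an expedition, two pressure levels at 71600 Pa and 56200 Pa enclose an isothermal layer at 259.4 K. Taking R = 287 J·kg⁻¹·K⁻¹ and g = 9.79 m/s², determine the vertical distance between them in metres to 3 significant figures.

Hypsometric equation: Δz = (R T̄/g) ln(P₁/P₂).
R T̄/g = 287 × 259.4 / 9.79 = 7604.5 m.
ln(71600/56200) = ln(1.2740) = 0.24216.
Δz = 7604.5 × 0.24216 = 1841.5 m.

Δz ≈ 1840 m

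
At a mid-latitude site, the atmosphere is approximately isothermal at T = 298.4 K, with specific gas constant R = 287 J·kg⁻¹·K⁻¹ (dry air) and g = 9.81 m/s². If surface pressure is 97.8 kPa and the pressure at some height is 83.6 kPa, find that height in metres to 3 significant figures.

z ≈ 1370 m

Scale height: H = RT/g = 287 × 298.4 / 9.81 = 8729.9 m.
Invert the barometric formula: z = H ln(P₀/P).
P₀/P = 97.8/83.6 = 1.1699; ln(1.1699) = 0.15692.
z = 8729.9 × 0.15692 = 1369.9 m.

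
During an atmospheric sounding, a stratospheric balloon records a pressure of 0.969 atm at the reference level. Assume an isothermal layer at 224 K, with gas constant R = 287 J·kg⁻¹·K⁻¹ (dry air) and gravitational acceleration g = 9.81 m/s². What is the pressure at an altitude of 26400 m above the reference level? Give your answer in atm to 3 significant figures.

P ≈ 0.0172 atm

Scale height: H = RT/g = 287 × 224 / 9.81 = 6553.3 m.
Barometric formula: P = P₀ exp(−z/H).
z/H = 26400/6553.3 = 4.0285; exp(−4.0285) = 0.017801.
P = 0.969 × 0.017801 = 0.017249 atm.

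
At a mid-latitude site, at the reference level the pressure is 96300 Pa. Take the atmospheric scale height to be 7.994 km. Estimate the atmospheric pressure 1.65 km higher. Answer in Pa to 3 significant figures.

Barometric formula: P = P₀ exp(−z/H).
z/H = 1650.0/7994.0 = 0.20640; exp(−0.20640) = 0.81351.
P = 96300 × 0.81351 = 78341 Pa.

P ≈ 78300 Pa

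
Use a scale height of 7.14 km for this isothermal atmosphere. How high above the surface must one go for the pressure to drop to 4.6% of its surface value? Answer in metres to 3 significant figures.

Set P/P₀ = exp(−z/H) = 0.046, so z = −H ln(0.046).
−ln(0.046) = 3.0791; z = 7140.0 × 3.0791 = 21985 m.

z ≈ 22000 m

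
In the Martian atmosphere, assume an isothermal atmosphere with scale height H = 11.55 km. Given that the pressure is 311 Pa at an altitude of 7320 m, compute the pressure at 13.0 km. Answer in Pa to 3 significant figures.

Between two levels, P₂ = P₁ exp(−Δz/H) with Δz = z₂ − z₁.
Δz = 13000 − 7320.0 = 5680.0 m; Δz/H = 5680.0/11550 = 0.49177.
P₂ = 311 × exp(−0.49177) = 311 × 0.61154 = 190.19 Pa.

P ≈ 190 Pa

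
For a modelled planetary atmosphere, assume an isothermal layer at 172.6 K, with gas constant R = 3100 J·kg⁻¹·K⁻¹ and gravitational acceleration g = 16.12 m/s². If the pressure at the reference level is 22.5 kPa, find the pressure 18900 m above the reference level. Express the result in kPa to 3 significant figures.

P ≈ 12.7 kPa

Scale height: H = RT/g = 3100 × 172.6 / 16.12 = 33192 m.
Barometric formula: P = P₀ exp(−z/H).
z/H = 18900/33192 = 0.56941; exp(−0.56941) = 0.56586.
P = 22.5 × 0.56586 = 12.732 kPa.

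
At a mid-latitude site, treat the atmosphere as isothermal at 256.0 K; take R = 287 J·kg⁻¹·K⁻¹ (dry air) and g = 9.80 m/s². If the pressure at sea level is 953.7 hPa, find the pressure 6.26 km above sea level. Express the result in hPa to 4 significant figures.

Scale height: H = RT/g = 287 × 256.0 / 9.80 = 7497.1 m.
Barometric formula: P = P₀ exp(−z/H).
z/H = 6260.0/7497.1 = 0.83499; exp(−0.83499) = 0.43388.
P = 953.7 × 0.43388 = 413.79 hPa.

P ≈ 413.8 hPa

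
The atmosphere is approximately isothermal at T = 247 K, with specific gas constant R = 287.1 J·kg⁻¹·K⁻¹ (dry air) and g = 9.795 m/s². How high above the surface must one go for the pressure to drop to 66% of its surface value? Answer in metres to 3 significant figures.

Scale height: H = RT/g = 287.1 × 247 / 9.795 = 7239.8 m.
Set P/P₀ = exp(−z/H) = 0.66, so z = −H ln(0.66).
−ln(0.66) = 0.41552; z = 7239.8 × 0.41552 = 3008.3 m.

z ≈ 3010 m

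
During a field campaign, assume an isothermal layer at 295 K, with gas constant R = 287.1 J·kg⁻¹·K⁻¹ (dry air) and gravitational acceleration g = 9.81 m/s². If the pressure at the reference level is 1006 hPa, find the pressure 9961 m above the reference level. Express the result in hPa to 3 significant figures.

Scale height: H = RT/g = 287.1 × 295 / 9.81 = 8633.5 m.
Barometric formula: P = P₀ exp(−z/H).
z/H = 9961.0/8633.5 = 1.1538; exp(−1.1538) = 0.31544.
P = 1006 × 0.31544 = 317.33 hPa.

P ≈ 317 hPa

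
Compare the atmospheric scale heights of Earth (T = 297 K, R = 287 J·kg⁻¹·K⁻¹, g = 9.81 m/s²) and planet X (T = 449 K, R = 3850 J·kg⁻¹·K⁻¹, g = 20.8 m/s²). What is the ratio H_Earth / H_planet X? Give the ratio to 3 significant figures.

H_Earth/H_planet X ≈ 0.105

H = RT/g for each body.
H_Earth = 287 × 297 / 9.81 = 8689.0 m.
H_planet X = 3850 × 449 / 20.8 = 83108 m.
H_Earth/H_planet X = 8689.0/83108 = 0.10455.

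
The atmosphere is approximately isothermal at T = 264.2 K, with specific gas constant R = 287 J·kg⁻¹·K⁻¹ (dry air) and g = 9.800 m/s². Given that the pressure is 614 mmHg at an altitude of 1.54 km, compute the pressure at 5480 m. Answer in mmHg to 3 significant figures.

P ≈ 369 mmHg

Scale height: H = RT/g = 287 × 264.2 / 9.800 = 7737.3 m.
Between two levels, P₂ = P₁ exp(−Δz/H) with Δz = z₂ − z₁.
Δz = 5480.0 − 1540.0 = 3940.0 m; Δz/H = 3940.0/7737.3 = 0.50922.
P₂ = 614 × exp(−0.50922) = 614 × 0.60096 = 368.99 mmHg.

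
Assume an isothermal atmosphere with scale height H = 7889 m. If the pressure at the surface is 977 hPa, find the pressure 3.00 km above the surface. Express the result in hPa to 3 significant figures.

P ≈ 668 hPa

Barometric formula: P = P₀ exp(−z/H).
z/H = 3000.0/7889.0 = 0.38028; exp(−0.38028) = 0.68367.
P = 977 × 0.68367 = 667.95 hPa.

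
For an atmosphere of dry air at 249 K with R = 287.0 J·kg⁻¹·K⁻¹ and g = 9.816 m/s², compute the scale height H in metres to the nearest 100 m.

H ≈ 7300 m

The scale height of an isothermal atmosphere is H = RT/g.
H = 287.0 × 249 / 9.816 = 71463/9.816 = 7280.3 m.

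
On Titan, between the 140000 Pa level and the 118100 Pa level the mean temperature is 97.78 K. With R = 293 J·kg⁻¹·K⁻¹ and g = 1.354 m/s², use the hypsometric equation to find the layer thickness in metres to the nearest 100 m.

Δz ≈ 3600 m

Hypsometric equation: Δz = (R T̄/g) ln(P₁/P₂).
R T̄/g = 293 × 97.78 / 1.354 = 21159 m.
ln(140000/118100) = ln(1.1854) = 0.17008.
Δz = 21159 × 0.17008 = 3598.7 m.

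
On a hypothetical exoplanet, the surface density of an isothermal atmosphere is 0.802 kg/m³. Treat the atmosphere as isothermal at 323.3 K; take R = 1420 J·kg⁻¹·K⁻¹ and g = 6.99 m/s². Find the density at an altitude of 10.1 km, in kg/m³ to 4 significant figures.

ρ ≈ 0.6877 kg/m³

Scale height: H = RT/g = 1420 × 323.3 / 6.99 = 65678 m.
In an isothermal atmosphere, density decays like pressure: ρ = ρ₀ exp(−z/H).
z/H = 10100/65678 = 0.15378; exp(−0.15378) = 0.85746.
ρ = 0.802 × 0.85746 = 0.68768 kg/m³.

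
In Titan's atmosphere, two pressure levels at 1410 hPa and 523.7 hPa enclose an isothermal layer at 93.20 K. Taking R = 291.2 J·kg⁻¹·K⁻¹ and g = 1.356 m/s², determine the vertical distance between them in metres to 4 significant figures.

Hypsometric equation: Δz = (R T̄/g) ln(P₁/P₂).
R T̄/g = 291.2 × 93.20 / 1.356 = 20015 m.
ln(1410/523.7) = ln(2.6924) = 0.99043.
Δz = 20015 × 0.99043 = 19823 m.

Δz ≈ 19820 m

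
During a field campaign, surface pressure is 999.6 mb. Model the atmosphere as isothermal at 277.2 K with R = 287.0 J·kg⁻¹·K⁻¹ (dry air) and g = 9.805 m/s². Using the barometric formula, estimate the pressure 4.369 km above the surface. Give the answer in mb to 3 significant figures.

Scale height: H = RT/g = 287.0 × 277.2 / 9.805 = 8113.9 m.
Barometric formula: P = P₀ exp(−z/H).
z/H = 4369.0/8113.9 = 0.53846; exp(−0.53846) = 0.58365.
P = 999.6 × 0.58365 = 583.42 mb.

P ≈ 583 mb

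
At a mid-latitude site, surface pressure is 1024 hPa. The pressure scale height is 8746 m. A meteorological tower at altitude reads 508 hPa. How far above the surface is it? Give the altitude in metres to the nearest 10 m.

Invert the barometric formula: z = H ln(P₀/P).
P₀/P = 1024/508 = 2.0157; ln(2.0157) = 0.70097.
z = 8746.0 × 0.70097 = 6130.7 m.

z ≈ 6130 m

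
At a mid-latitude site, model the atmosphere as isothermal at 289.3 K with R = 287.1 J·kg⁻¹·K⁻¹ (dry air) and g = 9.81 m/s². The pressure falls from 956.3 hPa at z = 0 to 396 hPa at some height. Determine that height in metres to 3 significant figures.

z ≈ 7460 m

Scale height: H = RT/g = 287.1 × 289.3 / 9.81 = 8466.7 m.
Invert the barometric formula: z = H ln(P₀/P).
P₀/P = 956.3/396 = 2.4149; ln(2.4149) = 0.88166.
z = 8466.7 × 0.88166 = 7464.8 m.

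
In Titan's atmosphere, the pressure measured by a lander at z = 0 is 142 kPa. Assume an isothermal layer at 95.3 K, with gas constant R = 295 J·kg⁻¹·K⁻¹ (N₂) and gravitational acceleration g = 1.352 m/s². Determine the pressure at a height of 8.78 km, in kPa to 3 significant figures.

P ≈ 93.1 kPa

Scale height: H = RT/g = 295 × 95.3 / 1.352 = 20794 m.
Barometric formula: P = P₀ exp(−z/H).
z/H = 8780.0/20794 = 0.42224; exp(−0.42224) = 0.65558.
P = 142 × 0.65558 = 93.092 kPa.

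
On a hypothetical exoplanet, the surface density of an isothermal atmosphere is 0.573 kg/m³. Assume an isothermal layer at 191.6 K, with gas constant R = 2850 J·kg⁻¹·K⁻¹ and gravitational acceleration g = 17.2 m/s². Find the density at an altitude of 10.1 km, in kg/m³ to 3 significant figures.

Scale height: H = RT/g = 2850 × 191.6 / 17.2 = 31748 m.
In an isothermal atmosphere, density decays like pressure: ρ = ρ₀ exp(−z/H).
z/H = 10100/31748 = 0.31813; exp(−0.31813) = 0.72751.
ρ = 0.573 × 0.72751 = 0.41686 kg/m³.

ρ ≈ 0.417 kg/m³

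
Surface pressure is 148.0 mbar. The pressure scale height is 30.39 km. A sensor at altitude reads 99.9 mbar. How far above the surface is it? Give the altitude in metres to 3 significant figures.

Invert the barometric formula: z = H ln(P₀/P).
P₀/P = 148.0/99.9 = 1.4815; ln(1.4815) = 0.39306.
z = 30390 × 0.39306 = 11945 m.

z ≈ 11900 m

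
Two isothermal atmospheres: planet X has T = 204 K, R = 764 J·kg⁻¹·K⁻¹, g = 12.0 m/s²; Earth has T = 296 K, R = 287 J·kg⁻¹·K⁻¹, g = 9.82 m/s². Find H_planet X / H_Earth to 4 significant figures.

H_planet X/H_Earth ≈ 1.501

H = RT/g for each body.
H_planet X = 764 × 204 / 12.0 = 12988 m.
H_Earth = 287 × 296 / 9.82 = 8650.9 m.
H_planet X/H_Earth = 12988/8650.9 = 1.5013.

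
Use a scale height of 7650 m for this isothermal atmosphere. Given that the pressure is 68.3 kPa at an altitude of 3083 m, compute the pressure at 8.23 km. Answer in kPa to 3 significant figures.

P ≈ 34.9 kPa

Between two levels, P₂ = P₁ exp(−Δz/H) with Δz = z₂ − z₁.
Δz = 8230.0 − 3083.0 = 5147.0 m; Δz/H = 5147.0/7650.0 = 0.67281.
P₂ = 68.3 × exp(−0.67281) = 68.3 × 0.51027 = 34.851 kPa.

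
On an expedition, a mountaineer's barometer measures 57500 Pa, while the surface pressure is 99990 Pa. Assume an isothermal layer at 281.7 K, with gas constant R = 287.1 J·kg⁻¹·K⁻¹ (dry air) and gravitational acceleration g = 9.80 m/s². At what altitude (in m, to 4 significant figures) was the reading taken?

z ≈ 4566 m

Scale height: H = RT/g = 287.1 × 281.7 / 9.80 = 8252.7 m.
Invert the barometric formula: z = H ln(P₀/P).
P₀/P = 99990/57500 = 1.7390; ln(1.7390) = 0.55331.
z = 8252.7 × 0.55331 = 4566.3 m.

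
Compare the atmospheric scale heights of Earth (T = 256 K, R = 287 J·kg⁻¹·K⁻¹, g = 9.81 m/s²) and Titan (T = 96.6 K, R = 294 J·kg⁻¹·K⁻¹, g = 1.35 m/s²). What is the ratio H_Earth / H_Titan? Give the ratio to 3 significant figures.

H = RT/g for each body.
H_Earth = 287 × 256 / 9.81 = 7489.5 m.
H_Titan = 294 × 96.6 / 1.35 = 21037 m.
H_Earth/H_Titan = 7489.5/21037 = 0.35602.

H_Earth/H_Titan ≈ 0.356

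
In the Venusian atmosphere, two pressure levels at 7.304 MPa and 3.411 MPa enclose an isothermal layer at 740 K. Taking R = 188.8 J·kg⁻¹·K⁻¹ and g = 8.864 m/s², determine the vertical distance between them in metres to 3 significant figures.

Δz ≈ 12000 m

Hypsometric equation: Δz = (R T̄/g) ln(P₁/P₂).
R T̄/g = 188.8 × 740 / 8.864 = 15762 m.
ln(7.304/3.411) = ln(2.1413) = 0.76141.
Δz = 15762 × 0.76141 = 12001 m.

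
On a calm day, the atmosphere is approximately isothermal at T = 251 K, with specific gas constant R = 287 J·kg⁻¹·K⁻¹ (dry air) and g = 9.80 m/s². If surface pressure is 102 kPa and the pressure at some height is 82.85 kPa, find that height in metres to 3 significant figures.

z ≈ 1530 m

Scale height: H = RT/g = 287 × 251 / 9.80 = 7350.7 m.
Invert the barometric formula: z = H ln(P₀/P).
P₀/P = 102/82.85 = 1.2311; ln(1.2311) = 0.20791.
z = 7350.7 × 0.20791 = 1528.3 m.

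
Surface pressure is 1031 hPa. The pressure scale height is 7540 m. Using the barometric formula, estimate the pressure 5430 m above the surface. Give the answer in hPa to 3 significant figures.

Barometric formula: P = P₀ exp(−z/H).
z/H = 5430.0/7540.0 = 0.72016; exp(−0.72016) = 0.48667.
P = 1031 × 0.48667 = 501.76 hPa.

P ≈ 502 hPa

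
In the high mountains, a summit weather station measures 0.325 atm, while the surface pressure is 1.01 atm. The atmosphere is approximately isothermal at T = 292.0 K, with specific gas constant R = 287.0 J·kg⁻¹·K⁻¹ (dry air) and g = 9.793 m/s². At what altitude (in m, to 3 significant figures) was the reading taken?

Scale height: H = RT/g = 287.0 × 292.0 / 9.793 = 8557.5 m.
Invert the barometric formula: z = H ln(P₀/P).
P₀/P = 1.01/0.325 = 3.1077; ln(3.1077) = 1.1339.
z = 8557.5 × 1.1339 = 9703.3 m.

z ≈ 9700 m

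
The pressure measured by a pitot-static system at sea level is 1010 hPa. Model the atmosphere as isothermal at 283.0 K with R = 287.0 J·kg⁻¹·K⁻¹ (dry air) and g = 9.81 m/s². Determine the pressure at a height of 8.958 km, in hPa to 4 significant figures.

Scale height: H = RT/g = 287.0 × 283.0 / 9.81 = 8279.4 m.
Barometric formula: P = P₀ exp(−z/H).
z/H = 8958.0/8279.4 = 1.0820; exp(−1.0820) = 0.33892.
P = 1010 × 0.33892 = 342.31 hPa.

P ≈ 342.3 hPa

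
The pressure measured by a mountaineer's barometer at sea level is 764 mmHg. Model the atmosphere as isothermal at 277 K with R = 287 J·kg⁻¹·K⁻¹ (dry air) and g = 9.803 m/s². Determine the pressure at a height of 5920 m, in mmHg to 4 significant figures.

P ≈ 368.2 mmHg

Scale height: H = RT/g = 287 × 277 / 9.803 = 8109.7 m.
Barometric formula: P = P₀ exp(−z/H).
z/H = 5920.0/8109.7 = 0.72999; exp(−0.72999) = 0.48191.
P = 764 × 0.48191 = 368.18 mmHg.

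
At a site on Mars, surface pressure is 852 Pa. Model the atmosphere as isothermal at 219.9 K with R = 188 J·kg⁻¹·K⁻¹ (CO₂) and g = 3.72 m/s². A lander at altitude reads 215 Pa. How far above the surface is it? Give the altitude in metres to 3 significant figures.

z ≈ 15300 m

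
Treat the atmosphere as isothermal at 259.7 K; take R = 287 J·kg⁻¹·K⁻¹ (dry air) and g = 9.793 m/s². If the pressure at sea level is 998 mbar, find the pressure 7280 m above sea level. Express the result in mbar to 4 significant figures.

P ≈ 383.5 mbar

Scale height: H = RT/g = 287 × 259.7 / 9.793 = 7610.9 m.
Barometric formula: P = P₀ exp(−z/H).
z/H = 7280.0/7610.9 = 0.95652; exp(−0.95652) = 0.38423.
P = 998 × 0.38423 = 383.46 mbar.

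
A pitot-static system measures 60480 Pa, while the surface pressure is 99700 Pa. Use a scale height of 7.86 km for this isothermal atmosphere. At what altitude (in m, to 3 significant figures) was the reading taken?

z ≈ 3930 m

Invert the barometric formula: z = H ln(P₀/P).
P₀/P = 99700/60480 = 1.6485; ln(1.6485) = 0.49987.
z = 7860.0 × 0.49987 = 3929.0 m.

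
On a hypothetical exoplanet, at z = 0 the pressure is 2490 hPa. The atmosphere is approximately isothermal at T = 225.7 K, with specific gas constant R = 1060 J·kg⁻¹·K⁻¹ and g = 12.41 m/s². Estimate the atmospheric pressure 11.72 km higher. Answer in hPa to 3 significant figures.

Scale height: H = RT/g = 1060 × 225.7 / 12.41 = 19278 m.
Barometric formula: P = P₀ exp(−z/H).
z/H = 11720/19278 = 0.60795; exp(−0.60795) = 0.54447.
P = 2490 × 0.54447 = 1355.7 hPa.

P ≈ 1360 hPa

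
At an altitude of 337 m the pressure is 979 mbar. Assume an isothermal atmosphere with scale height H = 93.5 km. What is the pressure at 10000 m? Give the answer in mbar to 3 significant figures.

Between two levels, P₂ = P₁ exp(−Δz/H) with Δz = z₂ − z₁.
Δz = 10000 − 337.00 = 9663.0 m; Δz/H = 9663.0/93500 = 0.10335.
P₂ = 979 × exp(−0.10335) = 979 × 0.90181 = 882.87 mbar.

P ≈ 883 mbar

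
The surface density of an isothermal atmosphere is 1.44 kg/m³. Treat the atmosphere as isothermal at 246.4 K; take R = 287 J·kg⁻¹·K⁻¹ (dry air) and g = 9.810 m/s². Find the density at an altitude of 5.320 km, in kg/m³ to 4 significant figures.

ρ ≈ 0.6884 kg/m³

Scale height: H = RT/g = 287 × 246.4 / 9.810 = 7208.6 m.
In an isothermal atmosphere, density decays like pressure: ρ = ρ₀ exp(−z/H).
z/H = 5320.0/7208.6 = 0.73801; exp(−0.73801) = 0.47806.
ρ = 1.44 × 0.47806 = 0.68841 kg/m³.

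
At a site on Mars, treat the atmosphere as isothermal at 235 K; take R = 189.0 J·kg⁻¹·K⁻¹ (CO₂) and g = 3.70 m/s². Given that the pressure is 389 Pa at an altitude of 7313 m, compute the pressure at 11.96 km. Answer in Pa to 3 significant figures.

P ≈ 264 Pa

Scale height: H = RT/g = 189.0 × 235 / 3.70 = 12004 m.
Between two levels, P₂ = P₁ exp(−Δz/H) with Δz = z₂ − z₁.
Δz = 11960 − 7313.0 = 4647.0 m; Δz/H = 4647.0/12004 = 0.38712.
P₂ = 389 × exp(−0.38712) = 389 × 0.67901 = 264.13 Pa.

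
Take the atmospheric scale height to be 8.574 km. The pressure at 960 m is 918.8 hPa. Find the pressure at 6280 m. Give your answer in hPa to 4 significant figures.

P ≈ 494.0 hPa

Between two levels, P₂ = P₁ exp(−Δz/H) with Δz = z₂ − z₁.
Δz = 6280.0 − 960.00 = 5320.0 m; Δz/H = 5320.0/8574.0 = 0.62048.
P₂ = 918.8 × exp(−0.62048) = 918.8 × 0.53769 = 494.03 hPa.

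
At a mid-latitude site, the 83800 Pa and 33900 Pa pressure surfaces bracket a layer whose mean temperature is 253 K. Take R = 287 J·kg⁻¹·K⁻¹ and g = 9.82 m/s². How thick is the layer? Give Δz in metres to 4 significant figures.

Hypsometric equation: Δz = (R T̄/g) ln(P₁/P₂).
R T̄/g = 287 × 253 / 9.82 = 7394.2 m.
ln(83800/33900) = ln(2.4720) = 0.90503.
Δz = 7394.2 × 0.90503 = 6692.0 m.

Δz ≈ 6692 m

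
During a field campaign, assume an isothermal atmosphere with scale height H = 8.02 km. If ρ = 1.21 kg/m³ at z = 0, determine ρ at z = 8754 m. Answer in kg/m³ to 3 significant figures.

ρ ≈ 0.406 kg/m³

In an isothermal atmosphere, density decays like pressure: ρ = ρ₀ exp(−z/H).
z/H = 8754.0/8020.0 = 1.0915; exp(−1.0915) = 0.33571.
ρ = 1.21 × 0.33571 = 0.40621 kg/m³.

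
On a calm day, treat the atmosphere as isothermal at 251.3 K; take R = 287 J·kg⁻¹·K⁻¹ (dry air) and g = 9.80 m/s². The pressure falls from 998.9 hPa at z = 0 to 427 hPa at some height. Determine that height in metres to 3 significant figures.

z ≈ 6250 m

Scale height: H = RT/g = 287 × 251.3 / 9.80 = 7359.5 m.
Invert the barometric formula: z = H ln(P₀/P).
P₀/P = 998.9/427 = 2.3393; ln(2.3393) = 0.84985.
z = 7359.5 × 0.84985 = 6254.5 m.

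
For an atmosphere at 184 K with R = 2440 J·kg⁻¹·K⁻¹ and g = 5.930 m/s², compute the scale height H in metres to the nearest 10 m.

The scale height of an isothermal atmosphere is H = RT/g.
H = 2440 × 184 / 5.930 = 448960/5.930 = 75710 m.

H ≈ 75710 m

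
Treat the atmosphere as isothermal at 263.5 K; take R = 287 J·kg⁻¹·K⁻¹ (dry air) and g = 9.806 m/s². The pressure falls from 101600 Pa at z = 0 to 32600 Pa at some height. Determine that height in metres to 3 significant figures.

z ≈ 8770 m

Scale height: H = RT/g = 287 × 263.5 / 9.806 = 7712.1 m.
Invert the barometric formula: z = H ln(P₀/P).
P₀/P = 101600/32600 = 3.1166; ln(3.1166) = 1.1367.
z = 7712.1 × 1.1367 = 8766.3 m.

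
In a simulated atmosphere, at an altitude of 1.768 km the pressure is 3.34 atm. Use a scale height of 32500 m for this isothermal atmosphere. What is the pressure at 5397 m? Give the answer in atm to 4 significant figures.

Between two levels, P₂ = P₁ exp(−Δz/H) with Δz = z₂ − z₁.
Δz = 5397.0 − 1768.0 = 3629.0 m; Δz/H = 3629.0/32500 = 0.11166.
P₂ = 3.34 × exp(−0.11166) = 3.34 × 0.89435 = 2.9871 atm.

P ≈ 2.987 atm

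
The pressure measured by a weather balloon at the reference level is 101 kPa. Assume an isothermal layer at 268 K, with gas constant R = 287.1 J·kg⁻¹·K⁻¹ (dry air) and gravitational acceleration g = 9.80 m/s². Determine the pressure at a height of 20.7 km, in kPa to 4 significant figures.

Scale height: H = RT/g = 287.1 × 268 / 9.80 = 7851.3 m.
Barometric formula: P = P₀ exp(−z/H).
z/H = 20700/7851.3 = 2.6365; exp(−2.6365) = 0.071611.
P = 101 × 0.071611 = 7.2327 kPa.

P ≈ 7.233 kPa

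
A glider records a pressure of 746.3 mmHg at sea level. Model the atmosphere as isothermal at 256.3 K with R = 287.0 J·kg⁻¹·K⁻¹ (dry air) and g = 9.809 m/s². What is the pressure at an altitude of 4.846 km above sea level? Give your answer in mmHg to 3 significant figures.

Scale height: H = RT/g = 287.0 × 256.3 / 9.809 = 7499.0 m.
Barometric formula: P = P₀ exp(−z/H).
z/H = 4846.0/7499.0 = 0.64622; exp(−0.64622) = 0.52402.
P = 746.3 × 0.52402 = 391.08 mmHg.

P ≈ 391 mmHg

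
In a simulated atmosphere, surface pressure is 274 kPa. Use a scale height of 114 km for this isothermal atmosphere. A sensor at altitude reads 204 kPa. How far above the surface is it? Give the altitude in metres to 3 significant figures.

z ≈ 33600 m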